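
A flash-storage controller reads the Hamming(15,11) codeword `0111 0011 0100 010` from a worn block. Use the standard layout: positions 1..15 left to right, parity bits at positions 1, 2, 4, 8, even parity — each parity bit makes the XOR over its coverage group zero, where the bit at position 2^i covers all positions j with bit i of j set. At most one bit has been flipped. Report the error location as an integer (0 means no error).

s1: b1⊕b3⊕b5⊕b7⊕b9⊕b11⊕b13⊕b15 = 0⊕1⊕0⊕1⊕0⊕0⊕0⊕0 = 0
s2: b2⊕b3⊕b6⊕b7⊕b10⊕b11⊕b14⊕b15 = 1⊕1⊕0⊕1⊕1⊕0⊕1⊕0 = 1
s4: b4⊕b5⊕b6⊕b7⊕b12⊕b13⊕b14⊕b15 = 1⊕0⊕0⊕1⊕0⊕0⊕1⊕0 = 1
s8: b8⊕b9⊕b10⊕b11⊕b12⊕b13⊕b14⊕b15 = 1⊕0⊕1⊕0⊕0⊕0⊕1⊕0 = 1
Syndrome (s8...s1) = 1110 → position 14.

14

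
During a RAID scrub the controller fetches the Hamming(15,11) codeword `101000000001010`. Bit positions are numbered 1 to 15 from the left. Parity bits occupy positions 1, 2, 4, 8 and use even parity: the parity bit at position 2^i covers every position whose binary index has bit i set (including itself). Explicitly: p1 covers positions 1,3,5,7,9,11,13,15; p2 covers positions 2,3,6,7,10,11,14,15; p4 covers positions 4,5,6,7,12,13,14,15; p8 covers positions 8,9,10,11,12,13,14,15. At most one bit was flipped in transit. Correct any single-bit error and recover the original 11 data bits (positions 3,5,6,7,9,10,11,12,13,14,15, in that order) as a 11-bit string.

s1: b1⊕b3⊕b5⊕b7⊕b9⊕b11⊕b13⊕b15 = 1⊕1⊕0⊕0⊕0⊕0⊕0⊕0 = 0
s2: b2⊕b3⊕b6⊕b7⊕b10⊕b11⊕b14⊕b15 = 0⊕1⊕0⊕0⊕0⊕0⊕1⊕0 = 0
s4: b4⊕b5⊕b6⊕b7⊕b12⊕b13⊕b14⊕b15 = 0⊕0⊕0⊕0⊕1⊕0⊕1⊕0 = 0
s8: b8⊕b9⊕b10⊕b11⊕b12⊕b13⊕b14⊕b15 = 0⊕0⊕0⊕0⊕1⊕0⊕1⊕0 = 0
Syndrome (s8...s1) = 0000 → position 0 (no error).
No correction needed.
Data bits at positions 3,5,6,7,9,10,11,12,13,14,15: 10000001010

10000001010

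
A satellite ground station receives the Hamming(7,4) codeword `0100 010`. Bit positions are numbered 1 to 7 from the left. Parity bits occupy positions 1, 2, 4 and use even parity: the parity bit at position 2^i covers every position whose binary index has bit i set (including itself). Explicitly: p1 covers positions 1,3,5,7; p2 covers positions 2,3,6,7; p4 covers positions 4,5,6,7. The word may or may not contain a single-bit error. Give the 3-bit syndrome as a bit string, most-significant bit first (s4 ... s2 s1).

100

s1: b1⊕b3⊕b5⊕b7 = 0⊕0⊕0⊕0 = 0
s2: b2⊕b3⊕b6⊕b7 = 1⊕0⊕1⊕0 = 0
s4: b4⊕b5⊕b6⊕b7 = 0⊕0⊕1⊕0 = 1
Syndrome (s4...s1) = 100 → position 4.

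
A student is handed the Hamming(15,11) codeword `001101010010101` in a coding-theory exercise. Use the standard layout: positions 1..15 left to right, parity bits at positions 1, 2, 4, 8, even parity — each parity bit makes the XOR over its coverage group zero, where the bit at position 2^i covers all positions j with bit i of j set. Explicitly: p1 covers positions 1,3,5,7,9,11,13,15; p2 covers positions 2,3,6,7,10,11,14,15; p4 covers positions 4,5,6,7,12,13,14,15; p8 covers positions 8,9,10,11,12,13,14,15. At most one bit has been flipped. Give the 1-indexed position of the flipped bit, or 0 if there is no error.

s1: b1⊕b3⊕b5⊕b7⊕b9⊕b11⊕b13⊕b15 = 0⊕1⊕0⊕0⊕0⊕1⊕1⊕1 = 0
s2: b2⊕b3⊕b6⊕b7⊕b10⊕b11⊕b14⊕b15 = 0⊕1⊕1⊕0⊕0⊕1⊕0⊕1 = 0
s4: b4⊕b5⊕b6⊕b7⊕b12⊕b13⊕b14⊕b15 = 1⊕0⊕1⊕0⊕0⊕1⊕0⊕1 = 0
s8: b8⊕b9⊕b10⊕b11⊕b12⊕b13⊕b14⊕b15 = 1⊕0⊕0⊕1⊕0⊕1⊕0⊕1 = 0
Syndrome (s8...s1) = 0000 → position 0 (no error).

0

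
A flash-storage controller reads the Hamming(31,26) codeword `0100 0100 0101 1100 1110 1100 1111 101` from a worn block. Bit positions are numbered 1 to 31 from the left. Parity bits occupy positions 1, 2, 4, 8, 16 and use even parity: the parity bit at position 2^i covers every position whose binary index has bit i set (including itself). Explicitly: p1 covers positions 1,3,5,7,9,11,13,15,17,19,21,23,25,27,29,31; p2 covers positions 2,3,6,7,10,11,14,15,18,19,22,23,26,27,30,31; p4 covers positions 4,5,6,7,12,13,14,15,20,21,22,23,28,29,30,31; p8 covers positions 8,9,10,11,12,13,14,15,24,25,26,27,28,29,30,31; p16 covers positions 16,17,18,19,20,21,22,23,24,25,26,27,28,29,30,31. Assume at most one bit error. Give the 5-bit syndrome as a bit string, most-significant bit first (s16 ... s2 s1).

s1: b1⊕b3⊕b5⊕b7⊕b9⊕b11⊕b13⊕b15⊕b17⊕b19⊕b21⊕b23⊕b25⊕b27⊕b29⊕b31 = 0⊕0⊕0⊕0⊕0⊕0⊕1⊕0⊕1⊕1⊕1⊕0⊕1⊕1⊕1⊕1 = 0
s2: b2⊕b3⊕b6⊕b7⊕b10⊕b11⊕b14⊕b15⊕b18⊕b19⊕b22⊕b23⊕b26⊕b27⊕b30⊕b31 = 1⊕0⊕1⊕0⊕1⊕0⊕1⊕0⊕1⊕1⊕1⊕0⊕1⊕1⊕0⊕1 = 0
s4: b4⊕b5⊕b6⊕b7⊕b12⊕b13⊕b14⊕b15⊕b20⊕b21⊕b22⊕b23⊕b28⊕b29⊕b30⊕b31 = 0⊕0⊕1⊕0⊕1⊕1⊕1⊕0⊕0⊕1⊕1⊕0⊕1⊕1⊕0⊕1 = 1
s8: b8⊕b9⊕b10⊕b11⊕b12⊕b13⊕b14⊕b15⊕b24⊕b25⊕b26⊕b27⊕b28⊕b29⊕b30⊕b31 = 0⊕0⊕1⊕0⊕1⊕1⊕1⊕0⊕0⊕1⊕1⊕1⊕1⊕1⊕0⊕1 = 0
s16: b16⊕b17⊕b18⊕b19⊕b20⊕b21⊕b22⊕b23⊕b24⊕b25⊕b26⊕b27⊕b28⊕b29⊕b30⊕b31 = 0⊕1⊕1⊕1⊕0⊕1⊕1⊕0⊕0⊕1⊕1⊕1⊕1⊕1⊕0⊕1 = 1
Syndrome (s16...s1) = 10100 → position 20.

10100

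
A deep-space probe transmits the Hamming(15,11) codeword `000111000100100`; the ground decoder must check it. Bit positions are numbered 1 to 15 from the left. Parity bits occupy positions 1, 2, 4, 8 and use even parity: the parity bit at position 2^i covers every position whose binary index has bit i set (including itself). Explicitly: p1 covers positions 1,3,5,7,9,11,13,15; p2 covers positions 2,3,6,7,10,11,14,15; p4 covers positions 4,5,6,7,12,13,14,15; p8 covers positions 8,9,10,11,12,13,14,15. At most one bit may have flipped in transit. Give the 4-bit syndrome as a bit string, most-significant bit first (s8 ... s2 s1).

0000

s1: b1⊕b3⊕b5⊕b7⊕b9⊕b11⊕b13⊕b15 = 0⊕0⊕1⊕0⊕0⊕0⊕1⊕0 = 0
s2: b2⊕b3⊕b6⊕b7⊕b10⊕b11⊕b14⊕b15 = 0⊕0⊕1⊕0⊕1⊕0⊕0⊕0 = 0
s4: b4⊕b5⊕b6⊕b7⊕b12⊕b13⊕b14⊕b15 = 1⊕1⊕1⊕0⊕0⊕1⊕0⊕0 = 0
s8: b8⊕b9⊕b10⊕b11⊕b12⊕b13⊕b14⊕b15 = 0⊕0⊕1⊕0⊕0⊕1⊕0⊕0 = 0
Syndrome (s8...s1) = 0000 → position 0 (no error).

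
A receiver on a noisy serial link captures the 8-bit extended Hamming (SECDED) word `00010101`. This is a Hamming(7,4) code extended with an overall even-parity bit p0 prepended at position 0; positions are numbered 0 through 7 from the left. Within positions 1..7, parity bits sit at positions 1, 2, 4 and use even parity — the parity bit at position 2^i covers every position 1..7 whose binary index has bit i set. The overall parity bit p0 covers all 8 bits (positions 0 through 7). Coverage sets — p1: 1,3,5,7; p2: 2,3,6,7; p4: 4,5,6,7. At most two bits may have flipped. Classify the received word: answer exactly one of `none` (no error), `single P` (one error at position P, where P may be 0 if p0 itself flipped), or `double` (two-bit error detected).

s1: b1⊕b3⊕b5⊕b7 = 0⊕1⊕1⊕1 = 1
s2: b2⊕b3⊕b6⊕b7 = 0⊕1⊕0⊕1 = 0
s4: b4⊕b5⊕b6⊕b7 = 0⊕1⊕0⊕1 = 0
Syndrome (s4...s1) = 001 → position 1.
Overall parity (XOR of all 8 bits, including p0): 0⊕0⊕0⊕1⊕0⊕1⊕0⊕1 = 1
Overall=1, syndrome position=1 → single-bit error at position 1.

single 1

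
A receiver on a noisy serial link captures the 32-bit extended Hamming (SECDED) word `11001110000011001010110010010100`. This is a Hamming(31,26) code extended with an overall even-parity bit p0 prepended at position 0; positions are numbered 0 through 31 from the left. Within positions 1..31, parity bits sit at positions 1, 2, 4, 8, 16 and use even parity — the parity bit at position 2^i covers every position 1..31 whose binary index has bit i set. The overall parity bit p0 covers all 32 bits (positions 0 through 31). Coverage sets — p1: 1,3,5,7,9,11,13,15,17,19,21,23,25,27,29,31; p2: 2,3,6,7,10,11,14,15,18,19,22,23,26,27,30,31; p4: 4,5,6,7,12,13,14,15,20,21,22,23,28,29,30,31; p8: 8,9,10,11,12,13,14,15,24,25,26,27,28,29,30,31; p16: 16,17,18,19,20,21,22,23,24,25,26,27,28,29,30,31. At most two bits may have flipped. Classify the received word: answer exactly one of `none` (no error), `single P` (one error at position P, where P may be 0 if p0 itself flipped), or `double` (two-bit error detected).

double

s1: b1⊕b3⊕b5⊕b7⊕b9⊕b11⊕b13⊕b15⊕b17⊕b19⊕b21⊕b23⊕b25⊕b27⊕b29⊕b31 = 1⊕0⊕1⊕0⊕0⊕0⊕1⊕0⊕0⊕0⊕1⊕0⊕0⊕1⊕1⊕0 = 0
s2: b2⊕b3⊕b6⊕b7⊕b10⊕b11⊕b14⊕b15⊕b18⊕b19⊕b22⊕b23⊕b26⊕b27⊕b30⊕b31 = 0⊕0⊕1⊕0⊕0⊕0⊕0⊕0⊕1⊕0⊕0⊕0⊕0⊕1⊕0⊕0 = 1
s4: b4⊕b5⊕b6⊕b7⊕b12⊕b13⊕b14⊕b15⊕b20⊕b21⊕b22⊕b23⊕b28⊕b29⊕b30⊕b31 = 1⊕1⊕1⊕0⊕1⊕1⊕0⊕0⊕1⊕1⊕0⊕0⊕0⊕1⊕0⊕0 = 0
s8: b8⊕b9⊕b10⊕b11⊕b12⊕b13⊕b14⊕b15⊕b24⊕b25⊕b26⊕b27⊕b28⊕b29⊕b30⊕b31 = 0⊕0⊕0⊕0⊕1⊕1⊕0⊕0⊕1⊕0⊕0⊕1⊕0⊕1⊕0⊕0 = 1
s16: b16⊕b17⊕b18⊕b19⊕b20⊕b21⊕b22⊕b23⊕b24⊕b25⊕b26⊕b27⊕b28⊕b29⊕b30⊕b31 = 1⊕0⊕1⊕0⊕1⊕1⊕0⊕0⊕1⊕0⊕0⊕1⊕0⊕1⊕0⊕0 = 1
Syndrome (s16...s1) = 11010 → position 26.
Overall parity (XOR of all 32 bits, including p0): 1⊕1⊕0⊕0⊕1⊕1⊕1⊕0⊕0⊕0⊕0⊕0⊕1⊕1⊕0⊕0⊕1⊕0⊕1⊕0⊕1⊕1⊕0⊕0⊕1⊕0⊕0⊕1⊕0⊕1⊕0⊕0 = 0
Overall=0, syndrome position=26 → double-bit error detected (uncorrectable).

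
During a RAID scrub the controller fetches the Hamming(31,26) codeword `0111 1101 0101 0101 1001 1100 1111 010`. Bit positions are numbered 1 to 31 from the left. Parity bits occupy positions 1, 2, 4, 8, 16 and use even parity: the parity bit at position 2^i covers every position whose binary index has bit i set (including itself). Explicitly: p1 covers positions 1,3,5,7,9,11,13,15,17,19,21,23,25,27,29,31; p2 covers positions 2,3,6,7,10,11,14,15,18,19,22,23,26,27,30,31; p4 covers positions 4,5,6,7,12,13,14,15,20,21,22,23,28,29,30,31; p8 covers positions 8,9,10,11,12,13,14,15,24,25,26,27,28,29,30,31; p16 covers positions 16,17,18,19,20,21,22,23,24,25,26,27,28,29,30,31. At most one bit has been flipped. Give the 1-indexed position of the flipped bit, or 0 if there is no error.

10

s1: b1⊕b3⊕b5⊕b7⊕b9⊕b11⊕b13⊕b15⊕b17⊕b19⊕b21⊕b23⊕b25⊕b27⊕b29⊕b31 = 0⊕1⊕1⊕0⊕0⊕0⊕0⊕0⊕1⊕0⊕1⊕0⊕1⊕1⊕0⊕0 = 0
s2: b2⊕b3⊕b6⊕b7⊕b10⊕b11⊕b14⊕b15⊕b18⊕b19⊕b22⊕b23⊕b26⊕b27⊕b30⊕b31 = 1⊕1⊕1⊕0⊕1⊕0⊕1⊕0⊕0⊕0⊕1⊕0⊕1⊕1⊕1⊕0 = 1
s4: b4⊕b5⊕b6⊕b7⊕b12⊕b13⊕b14⊕b15⊕b20⊕b21⊕b22⊕b23⊕b28⊕b29⊕b30⊕b31 = 1⊕1⊕1⊕0⊕1⊕0⊕1⊕0⊕1⊕1⊕1⊕0⊕1⊕0⊕1⊕0 = 0
s8: b8⊕b9⊕b10⊕b11⊕b12⊕b13⊕b14⊕b15⊕b24⊕b25⊕b26⊕b27⊕b28⊕b29⊕b30⊕b31 = 1⊕0⊕1⊕0⊕1⊕0⊕1⊕0⊕0⊕1⊕1⊕1⊕1⊕0⊕1⊕0 = 1
s16: b16⊕b17⊕b18⊕b19⊕b20⊕b21⊕b22⊕b23⊕b24⊕b25⊕b26⊕b27⊕b28⊕b29⊕b30⊕b31 = 1⊕1⊕0⊕0⊕1⊕1⊕1⊕0⊕0⊕1⊕1⊕1⊕1⊕0⊕1⊕0 = 0
Syndrome (s16...s1) = 01010 → position 10.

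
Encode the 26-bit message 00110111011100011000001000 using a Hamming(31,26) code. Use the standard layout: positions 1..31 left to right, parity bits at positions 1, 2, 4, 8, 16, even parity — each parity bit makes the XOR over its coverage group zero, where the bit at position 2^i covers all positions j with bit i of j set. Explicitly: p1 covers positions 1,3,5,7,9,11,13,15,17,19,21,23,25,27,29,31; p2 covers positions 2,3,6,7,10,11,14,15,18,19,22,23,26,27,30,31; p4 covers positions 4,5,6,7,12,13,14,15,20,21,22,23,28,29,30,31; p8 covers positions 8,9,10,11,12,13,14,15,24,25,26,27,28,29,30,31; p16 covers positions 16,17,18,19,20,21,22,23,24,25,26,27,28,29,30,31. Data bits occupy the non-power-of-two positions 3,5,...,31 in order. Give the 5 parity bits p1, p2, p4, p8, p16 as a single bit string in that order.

11000

Place data bits at non-power-of-two positions: b3=0, b5=0, b6=1, b7=1, b9=0, b10=1, b11=1, b12=1, b13=0, b14=1, b15=1, b17=1, b18=0, b19=0, b20=0, b21=1, b22=1, b23=0, b24=0, b25=0, b26=0, b27=0, b28=1, b29=0, b30=0, b31=0.
p1 = XOR of data positions {3,5,7,9,11,13,15,17,19,21,23,25,27,29,31} = 0⊕0⊕1⊕0⊕1⊕0⊕1⊕1⊕0⊕1⊕0⊕0⊕0⊕0⊕0 = 1
p2 = XOR of data positions {3,6,7,10,11,14,15,18,19,22,23,26,27,30,31} = 0⊕1⊕1⊕1⊕1⊕1⊕1⊕0⊕0⊕1⊕0⊕0⊕0⊕0⊕0 = 1
p4 = XOR of data positions {5,6,7,12,13,14,15,20,21,22,23,28,29,30,31} = 0⊕1⊕1⊕1⊕0⊕1⊕1⊕0⊕1⊕1⊕0⊕1⊕0⊕0⊕0 = 0
p8 = XOR of data positions {9,10,11,12,13,14,15,24,25,26,27,28,29,30,31} = 0⊕1⊕1⊕1⊕0⊕1⊕1⊕0⊕0⊕0⊕0⊕1⊕0⊕0⊕0 = 0
p16 = XOR of data positions {17,18,19,20,21,22,23,24,25,26,27,28,29,30,31} = 1⊕0⊕0⊕0⊕1⊕1⊕0⊕0⊕0⊕0⊕0⊕1⊕0⊕0⊕0 = 0
Parity bits p1,p2,p4,p8,p16 = 11000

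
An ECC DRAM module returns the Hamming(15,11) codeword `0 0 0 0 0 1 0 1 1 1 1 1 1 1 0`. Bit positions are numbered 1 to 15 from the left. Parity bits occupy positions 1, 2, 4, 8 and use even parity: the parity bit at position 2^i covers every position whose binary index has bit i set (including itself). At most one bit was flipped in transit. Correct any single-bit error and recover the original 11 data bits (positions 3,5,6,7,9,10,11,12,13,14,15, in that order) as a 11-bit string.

s1: b1⊕b3⊕b5⊕b7⊕b9⊕b11⊕b13⊕b15 = 0⊕0⊕0⊕0⊕1⊕1⊕1⊕0 = 1
s2: b2⊕b3⊕b6⊕b7⊕b10⊕b11⊕b14⊕b15 = 0⊕0⊕1⊕0⊕1⊕1⊕1⊕0 = 0
s4: b4⊕b5⊕b6⊕b7⊕b12⊕b13⊕b14⊕b15 = 0⊕0⊕1⊕0⊕1⊕1⊕1⊕0 = 0
s8: b8⊕b9⊕b10⊕b11⊕b12⊕b13⊕b14⊕b15 = 1⊕1⊕1⊕1⊕1⊕1⊕1⊕0 = 1
Syndrome (s8...s1) = 1001 → position 9.
Flip bit 9: corrected codeword = 000001010111110
Data bits at positions 3,5,6,7,9,10,11,12,13,14,15: 00100111110

00100111110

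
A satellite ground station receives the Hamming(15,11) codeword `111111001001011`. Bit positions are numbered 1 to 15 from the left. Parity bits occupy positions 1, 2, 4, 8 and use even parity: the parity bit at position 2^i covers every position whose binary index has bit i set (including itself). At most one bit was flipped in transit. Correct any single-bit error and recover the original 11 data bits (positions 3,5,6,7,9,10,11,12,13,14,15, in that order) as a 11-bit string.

01101001011

s1: b1⊕b3⊕b5⊕b7⊕b9⊕b11⊕b13⊕b15 = 1⊕1⊕1⊕0⊕1⊕0⊕0⊕1 = 1
s2: b2⊕b3⊕b6⊕b7⊕b10⊕b11⊕b14⊕b15 = 1⊕1⊕1⊕0⊕0⊕0⊕1⊕1 = 1
s4: b4⊕b5⊕b6⊕b7⊕b12⊕b13⊕b14⊕b15 = 1⊕1⊕1⊕0⊕1⊕0⊕1⊕1 = 0
s8: b8⊕b9⊕b10⊕b11⊕b12⊕b13⊕b14⊕b15 = 0⊕1⊕0⊕0⊕1⊕0⊕1⊕1 = 0
Syndrome (s8...s1) = 0011 → position 3.
Flip bit 3: corrected codeword = 110111001001011
Data bits at positions 3,5,6,7,9,10,11,12,13,14,15: 01101001011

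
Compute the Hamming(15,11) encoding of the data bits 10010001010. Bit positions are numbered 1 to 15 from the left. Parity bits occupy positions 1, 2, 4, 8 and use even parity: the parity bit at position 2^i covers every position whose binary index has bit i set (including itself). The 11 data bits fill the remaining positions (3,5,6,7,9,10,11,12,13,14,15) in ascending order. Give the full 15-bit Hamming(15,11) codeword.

Place data bits at non-power-of-two positions: b3=1, b5=0, b6=0, b7=1, b9=0, b10=0, b11=0, b12=1, b13=0, b14=1, b15=0.
p1 = XOR of data positions {3,5,7,9,11,13,15} = 1⊕0⊕1⊕0⊕0⊕0⊕0 = 0
p2 = XOR of data positions {3,6,7,10,11,14,15} = 1⊕0⊕1⊕0⊕0⊕1⊕0 = 1
p4 = XOR of data positions {5,6,7,12,13,14,15} = 0⊕0⊕1⊕1⊕0⊕1⊕0 = 1
p8 = XOR of data positions {9,10,11,12,13,14,15} = 0⊕0⊕0⊕1⊕0⊕1⊕0 = 0
Codeword b1..b15 = 011100100001010

011100100001010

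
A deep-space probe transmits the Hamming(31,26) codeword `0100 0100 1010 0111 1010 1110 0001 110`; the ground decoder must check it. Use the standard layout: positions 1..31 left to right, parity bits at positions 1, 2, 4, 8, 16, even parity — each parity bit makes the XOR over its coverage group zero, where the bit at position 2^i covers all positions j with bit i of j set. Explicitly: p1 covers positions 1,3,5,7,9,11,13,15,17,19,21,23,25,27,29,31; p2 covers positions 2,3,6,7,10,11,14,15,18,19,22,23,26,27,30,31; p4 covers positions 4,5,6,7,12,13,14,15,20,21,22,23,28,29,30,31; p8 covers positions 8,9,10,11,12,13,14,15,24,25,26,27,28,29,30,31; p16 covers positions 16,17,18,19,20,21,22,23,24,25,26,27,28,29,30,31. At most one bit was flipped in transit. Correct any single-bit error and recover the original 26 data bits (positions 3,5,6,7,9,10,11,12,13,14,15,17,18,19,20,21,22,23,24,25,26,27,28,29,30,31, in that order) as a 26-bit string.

s1: b1⊕b3⊕b5⊕b7⊕b9⊕b11⊕b13⊕b15⊕b17⊕b19⊕b21⊕b23⊕b25⊕b27⊕b29⊕b31 = 0⊕0⊕0⊕0⊕1⊕1⊕0⊕1⊕1⊕1⊕1⊕1⊕0⊕0⊕1⊕0 = 0
s2: b2⊕b3⊕b6⊕b7⊕b10⊕b11⊕b14⊕b15⊕b18⊕b19⊕b22⊕b23⊕b26⊕b27⊕b30⊕b31 = 1⊕0⊕1⊕0⊕0⊕1⊕1⊕1⊕0⊕1⊕1⊕1⊕0⊕0⊕1⊕0 = 1
s4: b4⊕b5⊕b6⊕b7⊕b12⊕b13⊕b14⊕b15⊕b20⊕b21⊕b22⊕b23⊕b28⊕b29⊕b30⊕b31 = 0⊕0⊕1⊕0⊕0⊕0⊕1⊕1⊕0⊕1⊕1⊕1⊕1⊕1⊕1⊕0 = 1
s8: b8⊕b9⊕b10⊕b11⊕b12⊕b13⊕b14⊕b15⊕b24⊕b25⊕b26⊕b27⊕b28⊕b29⊕b30⊕b31 = 0⊕1⊕0⊕1⊕0⊕0⊕1⊕1⊕0⊕0⊕0⊕0⊕1⊕1⊕1⊕0 = 1
s16: b16⊕b17⊕b18⊕b19⊕b20⊕b21⊕b22⊕b23⊕b24⊕b25⊕b26⊕b27⊕b28⊕b29⊕b30⊕b31 = 1⊕1⊕0⊕1⊕0⊕1⊕1⊕1⊕0⊕0⊕0⊕0⊕1⊕1⊕1⊕0 = 1
Syndrome (s16...s1) = 11110 → position 30.
Flip bit 30: corrected codeword = 0100010010100111101011100001100
Data bits at positions 3,5,6,7,9,10,11,12,13,14,15,17,18,19,20,21,22,23,24,25,26,27,28,29,30,31: 00101010011101011100001100

00101010011101011100001100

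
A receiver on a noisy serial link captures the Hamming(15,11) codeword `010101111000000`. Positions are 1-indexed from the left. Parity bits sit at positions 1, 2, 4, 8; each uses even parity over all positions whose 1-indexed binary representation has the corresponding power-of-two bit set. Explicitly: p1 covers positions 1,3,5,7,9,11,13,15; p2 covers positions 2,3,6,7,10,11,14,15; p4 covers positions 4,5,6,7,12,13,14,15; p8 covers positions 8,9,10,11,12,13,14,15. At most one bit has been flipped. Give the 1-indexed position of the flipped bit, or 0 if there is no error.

6

s1: b1⊕b3⊕b5⊕b7⊕b9⊕b11⊕b13⊕b15 = 0⊕0⊕0⊕1⊕1⊕0⊕0⊕0 = 0
s2: b2⊕b3⊕b6⊕b7⊕b10⊕b11⊕b14⊕b15 = 1⊕0⊕1⊕1⊕0⊕0⊕0⊕0 = 1
s4: b4⊕b5⊕b6⊕b7⊕b12⊕b13⊕b14⊕b15 = 1⊕0⊕1⊕1⊕0⊕0⊕0⊕0 = 1
s8: b8⊕b9⊕b10⊕b11⊕b12⊕b13⊕b14⊕b15 = 1⊕1⊕0⊕0⊕0⊕0⊕0⊕0 = 0
Syndrome (s8...s1) = 0110 → position 6.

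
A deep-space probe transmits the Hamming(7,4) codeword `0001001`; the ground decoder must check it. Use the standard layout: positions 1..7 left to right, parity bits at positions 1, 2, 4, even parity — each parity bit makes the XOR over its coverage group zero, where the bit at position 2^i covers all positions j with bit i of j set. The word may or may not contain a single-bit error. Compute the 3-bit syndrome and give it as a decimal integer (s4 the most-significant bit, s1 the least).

3

s1: b1⊕b3⊕b5⊕b7 = 0⊕0⊕0⊕1 = 1
s2: b2⊕b3⊕b6⊕b7 = 0⊕0⊕0⊕1 = 1
s4: b4⊕b5⊕b6⊕b7 = 1⊕0⊕0⊕1 = 0
Syndrome (s4...s1) = 011 → position 3.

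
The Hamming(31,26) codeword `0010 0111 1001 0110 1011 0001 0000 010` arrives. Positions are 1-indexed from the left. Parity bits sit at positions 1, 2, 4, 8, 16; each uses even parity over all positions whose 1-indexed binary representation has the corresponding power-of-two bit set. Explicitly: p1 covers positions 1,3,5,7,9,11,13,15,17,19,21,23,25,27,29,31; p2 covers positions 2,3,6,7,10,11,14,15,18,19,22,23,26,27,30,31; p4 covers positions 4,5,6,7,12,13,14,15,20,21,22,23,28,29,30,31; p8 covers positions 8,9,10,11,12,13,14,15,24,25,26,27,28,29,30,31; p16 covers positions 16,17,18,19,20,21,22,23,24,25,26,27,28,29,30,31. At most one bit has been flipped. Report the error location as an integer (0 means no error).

30

s1: b1⊕b3⊕b5⊕b7⊕b9⊕b11⊕b13⊕b15⊕b17⊕b19⊕b21⊕b23⊕b25⊕b27⊕b29⊕b31 = 0⊕1⊕0⊕1⊕1⊕0⊕0⊕1⊕1⊕1⊕0⊕0⊕0⊕0⊕0⊕0 = 0
s2: b2⊕b3⊕b6⊕b7⊕b10⊕b11⊕b14⊕b15⊕b18⊕b19⊕b22⊕b23⊕b26⊕b27⊕b30⊕b31 = 0⊕1⊕1⊕1⊕0⊕0⊕1⊕1⊕0⊕1⊕0⊕0⊕0⊕0⊕1⊕0 = 1
s4: b4⊕b5⊕b6⊕b7⊕b12⊕b13⊕b14⊕b15⊕b20⊕b21⊕b22⊕b23⊕b28⊕b29⊕b30⊕b31 = 0⊕0⊕1⊕1⊕1⊕0⊕1⊕1⊕1⊕0⊕0⊕0⊕0⊕0⊕1⊕0 = 1
s8: b8⊕b9⊕b10⊕b11⊕b12⊕b13⊕b14⊕b15⊕b24⊕b25⊕b26⊕b27⊕b28⊕b29⊕b30⊕b31 = 1⊕1⊕0⊕0⊕1⊕0⊕1⊕1⊕1⊕0⊕0⊕0⊕0⊕0⊕1⊕0 = 1
s16: b16⊕b17⊕b18⊕b19⊕b20⊕b21⊕b22⊕b23⊕b24⊕b25⊕b26⊕b27⊕b28⊕b29⊕b30⊕b31 = 0⊕1⊕0⊕1⊕1⊕0⊕0⊕0⊕1⊕0⊕0⊕0⊕0⊕0⊕1⊕0 = 1
Syndrome (s16...s1) = 11110 → position 30.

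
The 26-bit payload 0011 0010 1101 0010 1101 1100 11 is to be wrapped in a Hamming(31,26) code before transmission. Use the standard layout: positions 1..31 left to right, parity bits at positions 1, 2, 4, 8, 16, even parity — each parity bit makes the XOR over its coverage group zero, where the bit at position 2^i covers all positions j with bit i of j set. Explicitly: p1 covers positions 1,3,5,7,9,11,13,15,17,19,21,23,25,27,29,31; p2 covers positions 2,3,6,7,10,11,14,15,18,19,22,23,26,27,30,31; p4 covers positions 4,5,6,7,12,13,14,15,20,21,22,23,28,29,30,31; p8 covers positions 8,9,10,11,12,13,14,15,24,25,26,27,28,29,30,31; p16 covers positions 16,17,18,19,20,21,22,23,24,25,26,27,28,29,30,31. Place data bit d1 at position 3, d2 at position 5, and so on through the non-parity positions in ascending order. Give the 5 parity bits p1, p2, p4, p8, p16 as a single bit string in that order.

Place data bits at non-power-of-two positions: b3=0, b5=0, b6=1, b7=1, b9=0, b10=0, b11=1, b12=0, b13=1, b14=1, b15=0, b17=1, b18=0, b19=0, b20=1, b21=0, b22=1, b23=1, b24=0, b25=1, b26=1, b27=1, b28=0, b29=0, b30=1, b31=1.
p1 = XOR of data positions {3,5,7,9,11,13,15,17,19,21,23,25,27,29,31} = 0⊕0⊕1⊕0⊕1⊕1⊕0⊕1⊕0⊕0⊕1⊕1⊕1⊕0⊕1 = 0
p2 = XOR of data positions {3,6,7,10,11,14,15,18,19,22,23,26,27,30,31} = 0⊕1⊕1⊕0⊕1⊕1⊕0⊕0⊕0⊕1⊕1⊕1⊕1⊕1⊕1 = 0
p4 = XOR of data positions {5,6,7,12,13,14,15,20,21,22,23,28,29,30,31} = 0⊕1⊕1⊕0⊕1⊕1⊕0⊕1⊕0⊕1⊕1⊕0⊕0⊕1⊕1 = 1
p8 = XOR of data positions {9,10,11,12,13,14,15,24,25,26,27,28,29,30,31} = 0⊕0⊕1⊕0⊕1⊕1⊕0⊕0⊕1⊕1⊕1⊕0⊕0⊕1⊕1 = 0
p16 = XOR of data positions {17,18,19,20,21,22,23,24,25,26,27,28,29,30,31} = 1⊕0⊕0⊕1⊕0⊕1⊕1⊕0⊕1⊕1⊕1⊕0⊕0⊕1⊕1 = 1
Parity bits p1,p2,p4,p8,p16 = 00101

00101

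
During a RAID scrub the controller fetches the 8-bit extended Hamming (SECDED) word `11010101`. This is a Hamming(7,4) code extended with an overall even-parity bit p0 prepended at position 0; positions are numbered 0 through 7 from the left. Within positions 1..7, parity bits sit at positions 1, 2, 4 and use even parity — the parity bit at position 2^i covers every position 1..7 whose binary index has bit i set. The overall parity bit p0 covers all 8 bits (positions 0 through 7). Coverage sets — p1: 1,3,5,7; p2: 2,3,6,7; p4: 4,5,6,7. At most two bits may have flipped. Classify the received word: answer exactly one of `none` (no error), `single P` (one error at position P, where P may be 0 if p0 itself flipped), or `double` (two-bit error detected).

s1: b1⊕b3⊕b5⊕b7 = 1⊕1⊕1⊕1 = 0
s2: b2⊕b3⊕b6⊕b7 = 0⊕1⊕0⊕1 = 0
s4: b4⊕b5⊕b6⊕b7 = 0⊕1⊕0⊕1 = 0
Syndrome (s4...s1) = 000 → position 0 (no error).
Overall parity (XOR of all 8 bits, including p0): 1⊕1⊕0⊕1⊕0⊕1⊕0⊕1 = 1
Overall=1, syndrome position=0 → single-bit error at position 0.

single 0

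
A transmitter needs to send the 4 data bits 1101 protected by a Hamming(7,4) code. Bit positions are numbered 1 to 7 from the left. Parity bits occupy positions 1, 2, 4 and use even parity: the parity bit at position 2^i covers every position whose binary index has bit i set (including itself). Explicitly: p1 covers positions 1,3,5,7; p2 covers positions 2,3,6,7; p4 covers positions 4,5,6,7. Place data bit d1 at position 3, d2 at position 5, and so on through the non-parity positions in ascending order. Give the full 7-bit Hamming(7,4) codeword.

Place data bits at non-power-of-two positions: b3=1, b5=1, b6=0, b7=1.
p1 = XOR of data positions {3,5,7} = 1⊕1⊕1 = 1
p2 = XOR of data positions {3,6,7} = 1⊕0⊕1 = 0
p4 = XOR of data positions {5,6,7} = 1⊕0⊕1 = 0
Codeword b1..b7 = 1010101

1010101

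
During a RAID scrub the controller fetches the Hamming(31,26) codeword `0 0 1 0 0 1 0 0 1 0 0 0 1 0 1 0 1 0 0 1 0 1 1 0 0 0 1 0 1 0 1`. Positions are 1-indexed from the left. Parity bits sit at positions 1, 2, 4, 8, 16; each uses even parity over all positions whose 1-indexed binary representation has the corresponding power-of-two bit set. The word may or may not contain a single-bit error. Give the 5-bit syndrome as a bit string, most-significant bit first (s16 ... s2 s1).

10011

s1: b1⊕b3⊕b5⊕b7⊕b9⊕b11⊕b13⊕b15⊕b17⊕b19⊕b21⊕b23⊕b25⊕b27⊕b29⊕b31 = 0⊕1⊕0⊕0⊕1⊕0⊕1⊕1⊕1⊕0⊕0⊕1⊕0⊕1⊕1⊕1 = 1
s2: b2⊕b3⊕b6⊕b7⊕b10⊕b11⊕b14⊕b15⊕b18⊕b19⊕b22⊕b23⊕b26⊕b27⊕b30⊕b31 = 0⊕1⊕1⊕0⊕0⊕0⊕0⊕1⊕0⊕0⊕1⊕1⊕0⊕1⊕0⊕1 = 1
s4: b4⊕b5⊕b6⊕b7⊕b12⊕b13⊕b14⊕b15⊕b20⊕b21⊕b22⊕b23⊕b28⊕b29⊕b30⊕b31 = 0⊕0⊕1⊕0⊕0⊕1⊕0⊕1⊕1⊕0⊕1⊕1⊕0⊕1⊕0⊕1 = 0
s8: b8⊕b9⊕b10⊕b11⊕b12⊕b13⊕b14⊕b15⊕b24⊕b25⊕b26⊕b27⊕b28⊕b29⊕b30⊕b31 = 0⊕1⊕0⊕0⊕0⊕1⊕0⊕1⊕0⊕0⊕0⊕1⊕0⊕1⊕0⊕1 = 0
s16: b16⊕b17⊕b18⊕b19⊕b20⊕b21⊕b22⊕b23⊕b24⊕b25⊕b26⊕b27⊕b28⊕b29⊕b30⊕b31 = 0⊕1⊕0⊕0⊕1⊕0⊕1⊕1⊕0⊕0⊕0⊕1⊕0⊕1⊕0⊕1 = 1
Syndrome (s16...s1) = 10011 → position 19.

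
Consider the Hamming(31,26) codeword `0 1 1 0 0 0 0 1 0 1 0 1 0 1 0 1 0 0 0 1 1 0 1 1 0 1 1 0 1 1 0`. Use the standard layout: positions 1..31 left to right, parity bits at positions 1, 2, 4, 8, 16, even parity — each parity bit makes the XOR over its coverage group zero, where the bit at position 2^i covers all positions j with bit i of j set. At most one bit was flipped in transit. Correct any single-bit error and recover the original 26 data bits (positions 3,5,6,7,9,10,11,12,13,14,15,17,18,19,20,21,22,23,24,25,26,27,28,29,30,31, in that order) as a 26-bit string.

10000101010000110110110010

s1: b1⊕b3⊕b5⊕b7⊕b9⊕b11⊕b13⊕b15⊕b17⊕b19⊕b21⊕b23⊕b25⊕b27⊕b29⊕b31 = 0⊕1⊕0⊕0⊕0⊕0⊕0⊕0⊕0⊕0⊕1⊕1⊕0⊕1⊕1⊕0 = 1
s2: b2⊕b3⊕b6⊕b7⊕b10⊕b11⊕b14⊕b15⊕b18⊕b19⊕b22⊕b23⊕b26⊕b27⊕b30⊕b31 = 1⊕1⊕0⊕0⊕1⊕0⊕1⊕0⊕0⊕0⊕0⊕1⊕1⊕1⊕1⊕0 = 0
s4: b4⊕b5⊕b6⊕b7⊕b12⊕b13⊕b14⊕b15⊕b20⊕b21⊕b22⊕b23⊕b28⊕b29⊕b30⊕b31 = 0⊕0⊕0⊕0⊕1⊕0⊕1⊕0⊕1⊕1⊕0⊕1⊕0⊕1⊕1⊕0 = 1
s8: b8⊕b9⊕b10⊕b11⊕b12⊕b13⊕b14⊕b15⊕b24⊕b25⊕b26⊕b27⊕b28⊕b29⊕b30⊕b31 = 1⊕0⊕1⊕0⊕1⊕0⊕1⊕0⊕1⊕0⊕1⊕1⊕0⊕1⊕1⊕0 = 1
s16: b16⊕b17⊕b18⊕b19⊕b20⊕b21⊕b22⊕b23⊕b24⊕b25⊕b26⊕b27⊕b28⊕b29⊕b30⊕b31 = 1⊕0⊕0⊕0⊕1⊕1⊕0⊕1⊕1⊕0⊕1⊕1⊕0⊕1⊕1⊕0 = 1
Syndrome (s16...s1) = 11101 → position 29.
Flip bit 29: corrected codeword = 0110000101010101000110110110010
Data bits at positions 3,5,6,7,9,10,11,12,13,14,15,17,18,19,20,21,22,23,24,25,26,27,28,29,30,31: 10000101010000110110110010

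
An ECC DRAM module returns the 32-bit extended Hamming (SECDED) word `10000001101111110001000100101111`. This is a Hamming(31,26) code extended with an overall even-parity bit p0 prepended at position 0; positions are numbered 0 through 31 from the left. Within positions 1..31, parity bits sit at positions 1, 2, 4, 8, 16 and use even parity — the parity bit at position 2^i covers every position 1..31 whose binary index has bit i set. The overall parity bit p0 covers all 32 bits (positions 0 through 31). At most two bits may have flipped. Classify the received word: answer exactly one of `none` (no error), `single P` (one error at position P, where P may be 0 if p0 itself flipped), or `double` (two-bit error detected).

double

s1: b1⊕b3⊕b5⊕b7⊕b9⊕b11⊕b13⊕b15⊕b17⊕b19⊕b21⊕b23⊕b25⊕b27⊕b29⊕b31 = 0⊕0⊕0⊕1⊕0⊕1⊕1⊕1⊕0⊕1⊕0⊕1⊕0⊕0⊕1⊕1 = 0
s2: b2⊕b3⊕b6⊕b7⊕b10⊕b11⊕b14⊕b15⊕b18⊕b19⊕b22⊕b23⊕b26⊕b27⊕b30⊕b31 = 0⊕0⊕0⊕1⊕1⊕1⊕1⊕1⊕0⊕1⊕0⊕1⊕1⊕0⊕1⊕1 = 0
s4: b4⊕b5⊕b6⊕b7⊕b12⊕b13⊕b14⊕b15⊕b20⊕b21⊕b22⊕b23⊕b28⊕b29⊕b30⊕b31 = 0⊕0⊕0⊕1⊕1⊕1⊕1⊕1⊕0⊕0⊕0⊕1⊕1⊕1⊕1⊕1 = 0
s8: b8⊕b9⊕b10⊕b11⊕b12⊕b13⊕b14⊕b15⊕b24⊕b25⊕b26⊕b27⊕b28⊕b29⊕b30⊕b31 = 1⊕0⊕1⊕1⊕1⊕1⊕1⊕1⊕0⊕0⊕1⊕0⊕1⊕1⊕1⊕1 = 0
s16: b16⊕b17⊕b18⊕b19⊕b20⊕b21⊕b22⊕b23⊕b24⊕b25⊕b26⊕b27⊕b28⊕b29⊕b30⊕b31 = 0⊕0⊕0⊕1⊕0⊕0⊕0⊕1⊕0⊕0⊕1⊕0⊕1⊕1⊕1⊕1 = 1
Syndrome (s16...s1) = 10000 → position 16.
Overall parity (XOR of all 32 bits, including p0): 1⊕0⊕0⊕0⊕0⊕0⊕0⊕1⊕1⊕0⊕1⊕1⊕1⊕1⊕1⊕1⊕0⊕0⊕0⊕1⊕0⊕0⊕0⊕1⊕0⊕0⊕1⊕0⊕1⊕1⊕1⊕1 = 0
Overall=0, syndrome position=16 → double-bit error detected (uncorrectable).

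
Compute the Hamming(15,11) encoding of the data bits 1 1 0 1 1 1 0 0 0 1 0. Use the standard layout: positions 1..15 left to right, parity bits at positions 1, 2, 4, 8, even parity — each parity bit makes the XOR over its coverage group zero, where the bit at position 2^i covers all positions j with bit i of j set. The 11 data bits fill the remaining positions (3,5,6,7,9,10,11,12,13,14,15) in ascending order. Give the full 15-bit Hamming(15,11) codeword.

001110111100010

Place data bits at non-power-of-two positions: b3=1, b5=1, b6=0, b7=1, b9=1, b10=1, b11=0, b12=0, b13=0, b14=1, b15=0.
p1 = XOR of data positions {3,5,7,9,11,13,15} = 1⊕1⊕1⊕1⊕0⊕0⊕0 = 0
p2 = XOR of data positions {3,6,7,10,11,14,15} = 1⊕0⊕1⊕1⊕0⊕1⊕0 = 0
p4 = XOR of data positions {5,6,7,12,13,14,15} = 1⊕0⊕1⊕0⊕0⊕1⊕0 = 1
p8 = XOR of data positions {9,10,11,12,13,14,15} = 1⊕1⊕0⊕0⊕0⊕1⊕0 = 1
Codeword b1..b15 = 001110111100010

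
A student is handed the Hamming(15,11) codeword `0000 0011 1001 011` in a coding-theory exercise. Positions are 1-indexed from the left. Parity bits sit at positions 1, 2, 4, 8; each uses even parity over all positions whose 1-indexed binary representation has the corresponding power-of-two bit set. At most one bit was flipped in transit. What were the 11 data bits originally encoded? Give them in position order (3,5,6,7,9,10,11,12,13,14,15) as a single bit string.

00011011011

s1: b1⊕b3⊕b5⊕b7⊕b9⊕b11⊕b13⊕b15 = 0⊕0⊕0⊕1⊕1⊕0⊕0⊕1 = 1
s2: b2⊕b3⊕b6⊕b7⊕b10⊕b11⊕b14⊕b15 = 0⊕0⊕0⊕1⊕0⊕0⊕1⊕1 = 1
s4: b4⊕b5⊕b6⊕b7⊕b12⊕b13⊕b14⊕b15 = 0⊕0⊕0⊕1⊕1⊕0⊕1⊕1 = 0
s8: b8⊕b9⊕b10⊕b11⊕b12⊕b13⊕b14⊕b15 = 1⊕1⊕0⊕0⊕1⊕0⊕1⊕1 = 1
Syndrome (s8...s1) = 1011 → position 11.
Flip bit 11: corrected codeword = 000000111011011
Data bits at positions 3,5,6,7,9,10,11,12,13,14,15: 00011011011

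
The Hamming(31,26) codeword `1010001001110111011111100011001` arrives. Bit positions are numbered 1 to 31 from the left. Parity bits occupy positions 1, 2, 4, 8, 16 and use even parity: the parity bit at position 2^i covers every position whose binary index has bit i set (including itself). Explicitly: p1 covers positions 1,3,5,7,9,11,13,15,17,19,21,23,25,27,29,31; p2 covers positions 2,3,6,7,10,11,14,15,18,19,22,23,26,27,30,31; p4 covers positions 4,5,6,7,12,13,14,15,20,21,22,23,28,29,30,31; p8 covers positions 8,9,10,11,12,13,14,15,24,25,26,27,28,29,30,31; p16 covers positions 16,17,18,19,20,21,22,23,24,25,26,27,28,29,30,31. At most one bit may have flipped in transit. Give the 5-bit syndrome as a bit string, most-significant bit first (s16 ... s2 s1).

s1: b1⊕b3⊕b5⊕b7⊕b9⊕b11⊕b13⊕b15⊕b17⊕b19⊕b21⊕b23⊕b25⊕b27⊕b29⊕b31 = 1⊕1⊕0⊕1⊕0⊕1⊕0⊕1⊕0⊕1⊕1⊕1⊕0⊕1⊕0⊕1 = 0
s2: b2⊕b3⊕b6⊕b7⊕b10⊕b11⊕b14⊕b15⊕b18⊕b19⊕b22⊕b23⊕b26⊕b27⊕b30⊕b31 = 0⊕1⊕0⊕1⊕1⊕1⊕1⊕1⊕1⊕1⊕1⊕1⊕0⊕1⊕0⊕1 = 0
s4: b4⊕b5⊕b6⊕b7⊕b12⊕b13⊕b14⊕b15⊕b20⊕b21⊕b22⊕b23⊕b28⊕b29⊕b30⊕b31 = 0⊕0⊕0⊕1⊕1⊕0⊕1⊕1⊕1⊕1⊕1⊕1⊕1⊕0⊕0⊕1 = 0
s8: b8⊕b9⊕b10⊕b11⊕b12⊕b13⊕b14⊕b15⊕b24⊕b25⊕b26⊕b27⊕b28⊕b29⊕b30⊕b31 = 0⊕0⊕1⊕1⊕1⊕0⊕1⊕1⊕0⊕0⊕0⊕1⊕1⊕0⊕0⊕1 = 0
s16: b16⊕b17⊕b18⊕b19⊕b20⊕b21⊕b22⊕b23⊕b24⊕b25⊕b26⊕b27⊕b28⊕b29⊕b30⊕b31 = 1⊕0⊕1⊕1⊕1⊕1⊕1⊕1⊕0⊕0⊕0⊕1⊕1⊕0⊕0⊕1 = 0
Syndrome (s16...s1) = 00000 → position 0 (no error).

00000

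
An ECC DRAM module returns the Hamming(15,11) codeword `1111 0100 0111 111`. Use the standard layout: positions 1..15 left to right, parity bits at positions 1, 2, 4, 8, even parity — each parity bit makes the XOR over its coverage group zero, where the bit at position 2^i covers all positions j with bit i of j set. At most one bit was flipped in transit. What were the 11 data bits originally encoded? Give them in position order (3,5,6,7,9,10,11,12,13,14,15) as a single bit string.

00100111111

s1: b1⊕b3⊕b5⊕b7⊕b9⊕b11⊕b13⊕b15 = 1⊕1⊕0⊕0⊕0⊕1⊕1⊕1 = 1
s2: b2⊕b3⊕b6⊕b7⊕b10⊕b11⊕b14⊕b15 = 1⊕1⊕1⊕0⊕1⊕1⊕1⊕1 = 1
s4: b4⊕b5⊕b6⊕b7⊕b12⊕b13⊕b14⊕b15 = 1⊕0⊕1⊕0⊕1⊕1⊕1⊕1 = 0
s8: b8⊕b9⊕b10⊕b11⊕b12⊕b13⊕b14⊕b15 = 0⊕0⊕1⊕1⊕1⊕1⊕1⊕1 = 0
Syndrome (s8...s1) = 0011 → position 3.
Flip bit 3: corrected codeword = 110101000111111
Data bits at positions 3,5,6,7,9,10,11,12,13,14,15: 00100111111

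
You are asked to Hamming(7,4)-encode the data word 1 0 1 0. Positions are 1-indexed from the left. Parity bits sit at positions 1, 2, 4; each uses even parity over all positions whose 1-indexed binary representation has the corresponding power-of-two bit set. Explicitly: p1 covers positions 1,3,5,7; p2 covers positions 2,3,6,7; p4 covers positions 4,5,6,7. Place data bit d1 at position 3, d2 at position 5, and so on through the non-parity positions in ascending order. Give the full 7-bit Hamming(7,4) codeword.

1011010

Place data bits at non-power-of-two positions: b3=1, b5=0, b6=1, b7=0.
p1 = XOR of data positions {3,5,7} = 1⊕0⊕0 = 1
p2 = XOR of data positions {3,6,7} = 1⊕1⊕0 = 0
p4 = XOR of data positions {5,6,7} = 0⊕1⊕0 = 1
Codeword b1..b7 = 1011010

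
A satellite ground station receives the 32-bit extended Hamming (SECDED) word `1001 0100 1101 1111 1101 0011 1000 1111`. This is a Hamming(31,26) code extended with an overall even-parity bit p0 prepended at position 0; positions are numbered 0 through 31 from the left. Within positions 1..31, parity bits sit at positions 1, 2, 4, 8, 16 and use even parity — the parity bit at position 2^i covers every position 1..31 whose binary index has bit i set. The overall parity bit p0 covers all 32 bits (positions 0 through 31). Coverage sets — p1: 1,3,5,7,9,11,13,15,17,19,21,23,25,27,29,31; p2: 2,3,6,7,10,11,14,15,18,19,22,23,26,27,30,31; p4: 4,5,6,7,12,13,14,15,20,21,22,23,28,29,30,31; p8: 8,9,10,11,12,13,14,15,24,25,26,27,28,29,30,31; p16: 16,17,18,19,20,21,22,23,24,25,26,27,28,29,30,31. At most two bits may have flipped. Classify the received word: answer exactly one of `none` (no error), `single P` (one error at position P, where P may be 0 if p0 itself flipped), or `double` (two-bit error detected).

s1: b1⊕b3⊕b5⊕b7⊕b9⊕b11⊕b13⊕b15⊕b17⊕b19⊕b21⊕b23⊕b25⊕b27⊕b29⊕b31 = 0⊕1⊕1⊕0⊕1⊕1⊕1⊕1⊕1⊕1⊕0⊕1⊕0⊕0⊕1⊕1 = 1
s2: b2⊕b3⊕b6⊕b7⊕b10⊕b11⊕b14⊕b15⊕b18⊕b19⊕b22⊕b23⊕b26⊕b27⊕b30⊕b31 = 0⊕1⊕0⊕0⊕0⊕1⊕1⊕1⊕0⊕1⊕1⊕1⊕0⊕0⊕1⊕1 = 1
s4: b4⊕b5⊕b6⊕b7⊕b12⊕b13⊕b14⊕b15⊕b20⊕b21⊕b22⊕b23⊕b28⊕b29⊕b30⊕b31 = 0⊕1⊕0⊕0⊕1⊕1⊕1⊕1⊕0⊕0⊕1⊕1⊕1⊕1⊕1⊕1 = 1
s8: b8⊕b9⊕b10⊕b11⊕b12⊕b13⊕b14⊕b15⊕b24⊕b25⊕b26⊕b27⊕b28⊕b29⊕b30⊕b31 = 1⊕1⊕0⊕1⊕1⊕1⊕1⊕1⊕1⊕0⊕0⊕0⊕1⊕1⊕1⊕1 = 0
s16: b16⊕b17⊕b18⊕b19⊕b20⊕b21⊕b22⊕b23⊕b24⊕b25⊕b26⊕b27⊕b28⊕b29⊕b30⊕b31 = 1⊕1⊕0⊕1⊕0⊕0⊕1⊕1⊕1⊕0⊕0⊕0⊕1⊕1⊕1⊕1 = 0
Syndrome (s16...s1) = 00111 → position 7.
Overall parity (XOR of all 32 bits, including p0): 1⊕0⊕0⊕1⊕0⊕1⊕0⊕0⊕1⊕1⊕0⊕1⊕1⊕1⊕1⊕1⊕1⊕1⊕0⊕1⊕0⊕0⊕1⊕1⊕1⊕0⊕0⊕0⊕1⊕1⊕1⊕1 = 0
Overall=0, syndrome position=7 → double-bit error detected (uncorrectable).

double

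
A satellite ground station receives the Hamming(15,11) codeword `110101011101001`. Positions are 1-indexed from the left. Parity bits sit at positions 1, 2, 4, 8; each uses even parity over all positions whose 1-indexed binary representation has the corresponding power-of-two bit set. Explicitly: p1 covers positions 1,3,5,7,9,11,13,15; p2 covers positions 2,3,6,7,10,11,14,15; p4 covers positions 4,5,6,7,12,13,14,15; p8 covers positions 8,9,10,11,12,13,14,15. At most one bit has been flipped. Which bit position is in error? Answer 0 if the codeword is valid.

s1: b1⊕b3⊕b5⊕b7⊕b9⊕b11⊕b13⊕b15 = 1⊕0⊕0⊕0⊕1⊕0⊕0⊕1 = 1
s2: b2⊕b3⊕b6⊕b7⊕b10⊕b11⊕b14⊕b15 = 1⊕0⊕1⊕0⊕1⊕0⊕0⊕1 = 0
s4: b4⊕b5⊕b6⊕b7⊕b12⊕b13⊕b14⊕b15 = 1⊕0⊕1⊕0⊕1⊕0⊕0⊕1 = 0
s8: b8⊕b9⊕b10⊕b11⊕b12⊕b13⊕b14⊕b15 = 1⊕1⊕1⊕0⊕1⊕0⊕0⊕1 = 1
Syndrome (s8...s1) = 1001 → position 9.

9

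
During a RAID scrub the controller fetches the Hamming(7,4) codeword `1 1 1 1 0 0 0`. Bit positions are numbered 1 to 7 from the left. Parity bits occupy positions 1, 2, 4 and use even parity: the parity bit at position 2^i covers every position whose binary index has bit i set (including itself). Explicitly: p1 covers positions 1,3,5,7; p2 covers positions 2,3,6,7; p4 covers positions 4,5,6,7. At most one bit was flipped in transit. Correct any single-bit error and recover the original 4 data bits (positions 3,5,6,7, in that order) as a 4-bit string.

1000

s1: b1⊕b3⊕b5⊕b7 = 1⊕1⊕0⊕0 = 0
s2: b2⊕b3⊕b6⊕b7 = 1⊕1⊕0⊕0 = 0
s4: b4⊕b5⊕b6⊕b7 = 1⊕0⊕0⊕0 = 1
Syndrome (s4...s1) = 100 → position 4.
Flip bit 4: corrected codeword = 1110000
Data bits at positions 3,5,6,7: 1000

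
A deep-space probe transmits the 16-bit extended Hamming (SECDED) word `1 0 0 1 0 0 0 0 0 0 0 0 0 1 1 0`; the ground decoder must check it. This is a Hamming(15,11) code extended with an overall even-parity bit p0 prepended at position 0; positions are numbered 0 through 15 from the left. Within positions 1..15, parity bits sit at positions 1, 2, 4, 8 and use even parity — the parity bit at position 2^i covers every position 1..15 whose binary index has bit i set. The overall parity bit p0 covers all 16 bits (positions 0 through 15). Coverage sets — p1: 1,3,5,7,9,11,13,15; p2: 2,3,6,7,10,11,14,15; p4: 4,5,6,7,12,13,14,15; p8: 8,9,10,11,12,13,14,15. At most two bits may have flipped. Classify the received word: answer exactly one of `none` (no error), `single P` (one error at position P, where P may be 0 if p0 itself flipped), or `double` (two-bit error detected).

none

s1: b1⊕b3⊕b5⊕b7⊕b9⊕b11⊕b13⊕b15 = 0⊕1⊕0⊕0⊕0⊕0⊕1⊕0 = 0
s2: b2⊕b3⊕b6⊕b7⊕b10⊕b11⊕b14⊕b15 = 0⊕1⊕0⊕0⊕0⊕0⊕1⊕0 = 0
s4: b4⊕b5⊕b6⊕b7⊕b12⊕b13⊕b14⊕b15 = 0⊕0⊕0⊕0⊕0⊕1⊕1⊕0 = 0
s8: b8⊕b9⊕b10⊕b11⊕b12⊕b13⊕b14⊕b15 = 0⊕0⊕0⊕0⊕0⊕1⊕1⊕0 = 0
Syndrome (s8...s1) = 0000 → position 0 (no error).
Overall parity (XOR of all 16 bits, including p0): 1⊕0⊕0⊕1⊕0⊕0⊕0⊕0⊕0⊕0⊕0⊕0⊕0⊕1⊕1⊕0 = 0
Overall=0, syndrome position=0 → no error.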